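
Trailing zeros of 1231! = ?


floor(1231/5) = 246
floor(1231/25) = 49
floor(1231/125) = 9
floor(1231/625) = 1
Total = 305

305 trailing zeros


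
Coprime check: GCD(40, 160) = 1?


Euclidean algorithm:
160 = 4 * 40 + 0
GCD(40, 160) = 40

No, not coprime (GCD = 40)


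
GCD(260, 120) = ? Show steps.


260 = 2 * 120 + 20
120 = 6 * 20 + 0
GCD = 20


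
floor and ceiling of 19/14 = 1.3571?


19/14 = 1.3571
floor = 1
ceil = 2

floor = 1, ceil = 2


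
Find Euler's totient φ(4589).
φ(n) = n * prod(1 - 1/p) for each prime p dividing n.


4589 = 13 × 353
Prime factors: 13, 353
φ(4589) = 4589 × (1-1/13) × (1-1/353)
= 4589 × 12/13 × 352/353 = 4224

φ(4589) = 4224


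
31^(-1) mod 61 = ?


Use the extended Euclidean algorithm on (61, 31); each row r = 61*s + 31*t:
r=61, s=1, t=0
r=31, s=0, t=1
q=1: r=30, s=1, t=-1   [61*(1) + 31*(-1) = 30]
q=1: r=1, s=-1, t=2   [61*(-1) + 31*(2) = 1]
q=30: r=0, s=31, t=-61   [61*(31) + 31*(-61) = 0]
GCD = 1 with t = 2, so 31*(2) ≡ 1 (mod 61)
Inverse = 2 mod 61 = 2
Check: 31 * 2 = 62 ≡ 1 (mod 61)

31^(-1) ≡ 2 (mod 61)


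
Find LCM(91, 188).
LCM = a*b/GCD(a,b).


GCD(91, 188) = 1
LCM = 91*188/1 = 17108/1 = 17108

LCM = 17108


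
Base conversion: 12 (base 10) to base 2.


12 (base 10) = 12 (decimal)
12 (decimal) = 1100 (base 2)


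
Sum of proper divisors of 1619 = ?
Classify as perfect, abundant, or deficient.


Proper divisors: 1
Sum = 1 = 1
1 < 1619 → deficient

s(1619) = 1 (deficient)


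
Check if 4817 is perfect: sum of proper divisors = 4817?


Proper divisors of 4817: 1
Sum = 1 = 1

No, 4817 is not perfect (1 ≠ 4817)


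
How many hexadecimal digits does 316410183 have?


316410183 in base 16 = 12DC0947
Number of digits = 8

8 digits (base 16)


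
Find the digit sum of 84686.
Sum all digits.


8 + 4 + 6 + 8 + 6 = 32


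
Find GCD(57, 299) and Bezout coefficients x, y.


Tabular extended Euclidean (each row: r = 57*s + 299*t):
r=57, s=1, t=0
r=299, s=0, t=1
q=0: r=57, s=1, t=0   [57*(1) + 299*(0) = 57]
q=5: r=14, s=-5, t=1   [57*(-5) + 299*(1) = 14]
q=4: r=1, s=21, t=-4   [57*(21) + 299*(-4) = 1]
q=14: r=0, s=-299, t=57   [57*(-299) + 299*(57) = 0]
GCD = 1; from the row with r=1: x=21, y=-4
Check: 57*(21) + 299*(-4) = 1197 - 1196 = 1

GCD = 1, x = 21, y = -4


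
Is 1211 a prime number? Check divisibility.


1211 / 7 = 173 (exact division)
1211 is NOT prime.

No, 1211 is not prime


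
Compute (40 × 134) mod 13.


40 × 134 = 5360
5360 mod 13 = 4


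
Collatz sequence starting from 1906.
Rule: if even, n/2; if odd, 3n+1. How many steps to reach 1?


1906 → 953 → 2860 → 1430 → 715 → 2146 → 1073 → 3220 → 1610 → 805 → 2416 → 1208 → 604 → 302 → 151 → 454 → 227 → 682 → 341 → 1024 → 512 → 256 → 128 → 64 → 32 → 16 → 8 → 4 → 2 → 1
Total steps = 29

29 steps


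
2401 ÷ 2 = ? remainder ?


2401 = 2 * 1200 + 1
Check: 2400 + 1 = 2401

q = 1200, r = 1


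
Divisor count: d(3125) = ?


3125 = 5^5
d(3125) = (5+1) = 6

6 divisors


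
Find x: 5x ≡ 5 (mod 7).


GCD(5, 7) = 1, unique solution
a^(-1) mod 7 = 3
x = 3 * 5 mod 7 = 1

x ≡ 1 (mod 7)


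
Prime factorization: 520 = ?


520 / 2 = 260
260 / 2 = 130
130 / 2 = 65
65 / 5 = 13
13 / 13 = 1
520 = 2^3 × 5 × 13


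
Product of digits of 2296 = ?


2 × 2 × 9 × 6 = 216


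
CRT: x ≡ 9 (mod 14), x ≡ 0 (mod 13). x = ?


M = 14*13 = 182
M1 = M/14 = 13, M2 = M/13 = 14
M1^(-1) mod 14 = 13, M2^(-1) mod 13 = 1
x = 9*13*13 + 0*14*1 = 1521
1521 mod 182 = 65
Check: 65 mod 14 = 9 ✓, 65 mod 13 = 0 ✓

x ≡ 65 (mod 182)


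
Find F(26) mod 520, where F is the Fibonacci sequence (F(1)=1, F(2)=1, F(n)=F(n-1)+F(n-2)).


F(k) mod 520 for k=1..26:
1, 1, 2, 3, 5, 8, 13, 21, 34, 55, 89, 144, 233, 377, 90, 467, 37, 504, 21, 5, 26, 31, 57, 88, 145, 233
F(26) mod 520 = 233


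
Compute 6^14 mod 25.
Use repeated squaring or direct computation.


6^1 mod 25 = 6
6^2 mod 25 = 11
6^3 mod 25 = 16
6^4 mod 25 = 21
6^5 mod 25 = 1
6^6 mod 25 = 6
6^7 mod 25 = 11
6^8 mod 25 = 16
6^9 mod 25 = 21
6^10 mod 25 = 1
6^11 mod 25 = 6
6^12 mod 25 = 11
6^13 mod 25 = 16
6^14 mod 25 = 21


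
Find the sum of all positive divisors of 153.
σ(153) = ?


Divisors of 153: 1, 3, 9, 17, 51, 153
Sum = 1 + 3 + 9 + 17 + 51 + 153 = 234

σ(153) = 234


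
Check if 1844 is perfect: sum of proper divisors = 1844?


Proper divisors of 1844: 1, 2, 4, 461, 922
Sum = 1 + 2 + 4 + 461 + 922 = 1390

No, 1844 is not perfect (1390 ≠ 1844)


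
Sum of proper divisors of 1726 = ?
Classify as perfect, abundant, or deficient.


Proper divisors: 1, 2, 863
Sum = 1 + 2 + 863 = 866
866 < 1726 → deficient

s(1726) = 866 (deficient)


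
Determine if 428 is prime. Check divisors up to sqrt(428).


428 / 2 = 214 (exact division)
428 is NOT prime.

No, 428 is not prime


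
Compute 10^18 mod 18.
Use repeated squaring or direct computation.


10^1 mod 18 = 10
10^2 mod 18 = 10
10^3 mod 18 = 10
10^4 mod 18 = 10
10^5 mod 18 = 10
10^6 mod 18 = 10
10^7 mod 18 = 10
10^8 mod 18 = 10
10^9 mod 18 = 10
10^10 mod 18 = 10
10^11 mod 18 = 10
10^12 mod 18 = 10
10^13 mod 18 = 10
10^14 mod 18 = 10
10^15 mod 18 = 10
10^16 mod 18 = 10
10^17 mod 18 = 10
10^18 mod 18 = 10


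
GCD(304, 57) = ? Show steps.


304 = 5 * 57 + 19
57 = 3 * 19 + 0
GCD = 19


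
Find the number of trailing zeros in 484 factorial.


floor(484/5) = 96
floor(484/25) = 19
floor(484/125) = 3
Total = 118

118 trailing zeros


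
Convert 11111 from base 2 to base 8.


11111 (base 2) = 31 (decimal)
31 (decimal) = 37 (base 8)


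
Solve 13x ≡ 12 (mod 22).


GCD(13, 22) = 1, unique solution
a^(-1) mod 22 = 17
x = 17 * 12 mod 22 = 6

x ≡ 6 (mod 22)


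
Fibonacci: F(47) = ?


Sequence: 1, 1, 2, 3, 5, 8, 13, 21, 34, 55, 89, 144, 233, 377, 610, 987, 1597, 2584, 4181, 6765, 10946, 17711, 28657, 46368, 75025, 121393, 196418, 317811, 514229, 832040, 1346269, 2178309, 3524578, 5702887, 9227465, 14930352, 24157817, 39088169, 63245986, 102334155, 165580141, 267914296, 433494437, 701408733, 1134903170, 1836311903, 2971215073
F(47) = 2971215073


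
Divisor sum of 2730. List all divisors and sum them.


Divisors of 2730: 1, 2, 3, 5, 6, 7, 10, 13, 14, 15, 21, 26, 30, 35, 39, 42, 65, 70, 78, 91, 105, 130, 182, 195, 210, 273, 390, 455, 546, 910, 1365, 2730
Sum = 1 + 2 + 3 + 5 + 6 + 7 + 10 + 13 + 14 + 15 + 21 + 26 + 30 + 35 + 39 + 42 + 65 + 70 + 78 + 91 + 105 + 130 + 182 + 195 + 210 + 273 + 390 + 455 + 546 + 910 + 1365 + 2730 = 8064

σ(2730) = 8064


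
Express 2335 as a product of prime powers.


2335 / 5 = 467
467 / 467 = 1
2335 = 5 × 467


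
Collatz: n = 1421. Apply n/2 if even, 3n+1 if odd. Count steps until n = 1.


1421 → 4264 → 2132 → 1066 → 533 → 1600 → 800 → 400 → 200 → 100 → 50 → 25 → 76 → 38 → 19 → 58 → 29 → 88 → 44 → 22 → 11 → 34 → 17 → 52 → 26 → 13 → 40 → 20 → 10 → 5 → 16 → 8 → 4 → 2 → 1
Total steps = 34

34 steps


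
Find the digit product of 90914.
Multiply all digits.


9 × 0 × 9 × 1 × 4 = 0


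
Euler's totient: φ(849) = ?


849 = 3 × 283
Prime factors: 3, 283
φ(849) = 849 × (1-1/3) × (1-1/283)
= 849 × 2/3 × 282/283 = 564

φ(849) = 564


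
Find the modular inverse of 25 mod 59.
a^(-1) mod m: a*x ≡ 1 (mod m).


Use the extended Euclidean algorithm on (59, 25); each row r = 59*s + 25*t:
r=59, s=1, t=0
r=25, s=0, t=1
q=2: r=9, s=1, t=-2   [59*(1) + 25*(-2) = 9]
q=2: r=7, s=-2, t=5   [59*(-2) + 25*(5) = 7]
q=1: r=2, s=3, t=-7   [59*(3) + 25*(-7) = 2]
q=3: r=1, s=-11, t=26   [59*(-11) + 25*(26) = 1]
q=2: r=0, s=25, t=-59   [59*(25) + 25*(-59) = 0]
GCD = 1 with t = 26, so 25*(26) ≡ 1 (mod 59)
Inverse = 26 mod 59 = 26
Check: 25 * 26 = 650 ≡ 1 (mod 59)

25^(-1) ≡ 26 (mod 59)


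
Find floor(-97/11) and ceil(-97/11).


-97/11 = -8.8182
floor = -9
ceil = -8

floor = -9, ceil = -8


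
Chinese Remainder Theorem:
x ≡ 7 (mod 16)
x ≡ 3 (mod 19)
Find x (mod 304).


M = 16*19 = 304
M1 = M/16 = 19, M2 = M/19 = 16
M1^(-1) mod 16 = 11, M2^(-1) mod 19 = 6
x = 7*19*11 + 3*16*6 = 1751
1751 mod 304 = 231
Check: 231 mod 16 = 7 ✓, 231 mod 19 = 3 ✓

x ≡ 231 (mod 304)


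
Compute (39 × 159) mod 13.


39 × 159 = 6201
6201 mod 13 = 0


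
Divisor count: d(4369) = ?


4369 = 17^1 × 257^1
d(4369) = (1+1) × (1+1) = 4

4 divisors


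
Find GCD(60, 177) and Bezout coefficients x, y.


Tabular extended Euclidean (each row: r = 60*s + 177*t):
r=60, s=1, t=0
r=177, s=0, t=1
q=0: r=60, s=1, t=0   [60*(1) + 177*(0) = 60]
q=2: r=57, s=-2, t=1   [60*(-2) + 177*(1) = 57]
q=1: r=3, s=3, t=-1   [60*(3) + 177*(-1) = 3]
q=19: r=0, s=-59, t=20   [60*(-59) + 177*(20) = 0]
GCD = 3; from the row with r=3: x=3, y=-1
Check: 60*(3) + 177*(-1) = 180 - 177 = 3

GCD = 3, x = 3, y = -1


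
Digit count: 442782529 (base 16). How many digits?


442782529 in base 16 = 1A645341
Number of digits = 8

8 digits (base 16)


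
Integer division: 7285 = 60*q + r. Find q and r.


7285 = 60 * 121 + 25
Check: 7260 + 25 = 7285

q = 121, r = 25


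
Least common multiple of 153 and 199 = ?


GCD(153, 199) = 1
LCM = 153*199/1 = 30447/1 = 30447

LCM = 30447


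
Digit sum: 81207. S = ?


8 + 1 + 2 + 0 + 7 = 18


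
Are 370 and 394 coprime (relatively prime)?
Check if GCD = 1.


Euclidean algorithm:
394 = 1 * 370 + 24
370 = 15 * 24 + 10
24 = 2 * 10 + 4
10 = 2 * 4 + 2
4 = 2 * 2 + 0
GCD(370, 394) = 2

No, not coprime (GCD = 2)


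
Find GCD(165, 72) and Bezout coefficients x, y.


Tabular extended Euclidean (each row: r = 165*s + 72*t):
r=165, s=1, t=0
r=72, s=0, t=1
q=2: r=21, s=1, t=-2   [165*(1) + 72*(-2) = 21]
q=3: r=9, s=-3, t=7   [165*(-3) + 72*(7) = 9]
q=2: r=3, s=7, t=-16   [165*(7) + 72*(-16) = 3]
q=3: r=0, s=-24, t=55   [165*(-24) + 72*(55) = 0]
GCD = 3; from the row with r=3: x=7, y=-16
Check: 165*(7) + 72*(-16) = 1155 - 1152 = 3

GCD = 3, x = 7, y = -16


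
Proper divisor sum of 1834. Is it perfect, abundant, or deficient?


Proper divisors: 1, 2, 7, 14, 131, 262, 917
Sum = 1 + 2 + 7 + 14 + 131 + 262 + 917 = 1334
1334 < 1834 → deficient

s(1834) = 1334 (deficient)


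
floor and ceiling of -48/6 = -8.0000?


-48/6 = -8.0000
floor = -8
ceil = -8

floor = -8, ceil = -8


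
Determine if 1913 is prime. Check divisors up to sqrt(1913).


Check divisors up to sqrt(1913) = 43.7379
No divisors found.
1913 is prime.

Yes, 1913 is prime


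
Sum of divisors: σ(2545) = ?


Divisors of 2545: 1, 5, 509, 2545
Sum = 1 + 5 + 509 + 2545 = 3060

σ(2545) = 3060


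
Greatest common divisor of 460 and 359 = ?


460 = 1 * 359 + 101
359 = 3 * 101 + 56
101 = 1 * 56 + 45
56 = 1 * 45 + 11
45 = 4 * 11 + 1
11 = 11 * 1 + 0
GCD = 1


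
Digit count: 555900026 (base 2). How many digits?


555900026 in base 2 = 100001001000100101110001111010
Number of digits = 30

30 digits (base 2)


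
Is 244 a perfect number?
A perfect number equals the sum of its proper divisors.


Proper divisors of 244: 1, 2, 4, 61, 122
Sum = 1 + 2 + 4 + 61 + 122 = 190

No, 244 is not perfect (190 ≠ 244)


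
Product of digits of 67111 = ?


6 × 7 × 1 × 1 × 1 = 42


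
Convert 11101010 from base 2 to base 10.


11101010 (base 2) = 234 (decimal)
234 (decimal) = 234 (base 10)


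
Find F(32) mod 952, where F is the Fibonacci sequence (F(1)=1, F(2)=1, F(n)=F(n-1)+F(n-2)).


F(k) mod 952 for k=1..32:
1, 1, 2, 3, 5, 8, 13, 21, 34, 55, 89, 144, 233, 377, 610, 35, 645, 680, 373, 101, 474, 575, 97, 672, 769, 489, 306, 795, 149, 944, 141, 133
F(32) mod 952 = 133


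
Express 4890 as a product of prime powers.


4890 / 2 = 2445
2445 / 3 = 815
815 / 5 = 163
163 / 163 = 1
4890 = 2 × 3 × 5 × 163


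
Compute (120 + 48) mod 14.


120 + 48 = 168
168 mod 14 = 0


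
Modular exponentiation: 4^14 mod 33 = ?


4^1 mod 33 = 4
4^2 mod 33 = 16
4^3 mod 33 = 31
4^4 mod 33 = 25
4^5 mod 33 = 1
4^6 mod 33 = 4
4^7 mod 33 = 16
4^8 mod 33 = 31
4^9 mod 33 = 25
4^10 mod 33 = 1
4^11 mod 33 = 4
4^12 mod 33 = 16
4^13 mod 33 = 31
4^14 mod 33 = 25


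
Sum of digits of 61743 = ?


6 + 1 + 7 + 4 + 3 = 21


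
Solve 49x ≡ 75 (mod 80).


GCD(49, 80) = 1, unique solution
a^(-1) mod 80 = 49
x = 49 * 75 mod 80 = 75

x ≡ 75 (mod 80)


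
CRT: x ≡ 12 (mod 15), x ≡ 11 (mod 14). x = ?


M = 15*14 = 210
M1 = M/15 = 14, M2 = M/14 = 15
M1^(-1) mod 15 = 14, M2^(-1) mod 14 = 1
x = 12*14*14 + 11*15*1 = 2517
2517 mod 210 = 207
Check: 207 mod 15 = 12 ✓, 207 mod 14 = 11 ✓

x ≡ 207 (mod 210)


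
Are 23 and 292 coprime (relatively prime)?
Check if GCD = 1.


Euclidean algorithm:
292 = 12 * 23 + 16
23 = 1 * 16 + 7
16 = 2 * 7 + 2
7 = 3 * 2 + 1
2 = 2 * 1 + 0
GCD(23, 292) = 1

Yes, coprime (GCD = 1)


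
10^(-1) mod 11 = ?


Use the extended Euclidean algorithm on (11, 10); each row r = 11*s + 10*t:
r=11, s=1, t=0
r=10, s=0, t=1
q=1: r=1, s=1, t=-1   [11*(1) + 10*(-1) = 1]
q=10: r=0, s=-10, t=11   [11*(-10) + 10*(11) = 0]
GCD = 1 with t = -1, so 10*(-1) ≡ 1 (mod 11)
Inverse = -1 mod 11 = 10
Check: 10 * 10 = 100 ≡ 1 (mod 11)

10^(-1) ≡ 10 (mod 11)


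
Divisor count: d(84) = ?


84 = 2^2 × 3^1 × 7^1
d(84) = (2+1) × (1+1) × (1+1) = 12

12 divisors


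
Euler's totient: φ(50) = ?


50 = 2 × 5^2
Prime factors: 2, 5
φ(50) = 50 × (1-1/2) × (1-1/5)
= 50 × 1/2 × 4/5 = 20

φ(50) = 20


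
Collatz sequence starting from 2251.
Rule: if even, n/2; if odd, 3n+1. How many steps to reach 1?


2251 → 6754 → 3377 → 10132 → 5066 → 2533 → 7600 → 3800 → 1900 → 950 → 475 → 1426 → 713 → 2140 → 1070 → 535 → 1606 → 803 → 2410 → 1205 → 3616 → 1808 → 904 → 452 → 226 → 113 → 340 → 170 → 85 → 256 → 128 → 64 → 32 → 16 → 8 → 4 → 2 → 1
Total steps = 37

37 steps


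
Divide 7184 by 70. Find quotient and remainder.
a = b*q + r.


7184 = 70 * 102 + 44
Check: 7140 + 44 = 7184

q = 102, r = 44


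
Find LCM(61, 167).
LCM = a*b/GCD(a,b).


GCD(61, 167) = 1
LCM = 61*167/1 = 10187/1 = 10187

LCM = 10187


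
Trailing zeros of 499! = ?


floor(499/5) = 99
floor(499/25) = 19
floor(499/125) = 3
Total = 121

121 trailing zeros


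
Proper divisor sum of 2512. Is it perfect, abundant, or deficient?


Proper divisors: 1, 2, 4, 8, 16, 157, 314, 628, 1256
Sum = 1 + 2 + 4 + 8 + 16 + 157 + 314 + 628 + 1256 = 2386
2386 < 2512 → deficient

s(2512) = 2386 (deficient)


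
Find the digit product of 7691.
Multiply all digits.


7 × 6 × 9 × 1 = 378


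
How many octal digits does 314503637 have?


314503637 in base 8 = 2257570725
Number of digits = 10

10 digits (base 8)


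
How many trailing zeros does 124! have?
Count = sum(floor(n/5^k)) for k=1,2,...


floor(124/5) = 24
floor(124/25) = 4
Total = 28

28 trailing zeros


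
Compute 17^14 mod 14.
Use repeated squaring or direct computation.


17^1 mod 14 = 3
17^2 mod 14 = 9
17^3 mod 14 = 13
17^4 mod 14 = 11
17^5 mod 14 = 5
17^6 mod 14 = 1
17^7 mod 14 = 3
17^8 mod 14 = 9
17^9 mod 14 = 13
17^10 mod 14 = 11
17^11 mod 14 = 5
17^12 mod 14 = 1
17^13 mod 14 = 3
17^14 mod 14 = 9


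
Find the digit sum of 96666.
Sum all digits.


9 + 6 + 6 + 6 + 6 = 33


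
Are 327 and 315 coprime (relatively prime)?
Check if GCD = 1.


Euclidean algorithm:
327 = 1 * 315 + 12
315 = 26 * 12 + 3
12 = 4 * 3 + 0
GCD(327, 315) = 3

No, not coprime (GCD = 3)


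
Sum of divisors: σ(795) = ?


Divisors of 795: 1, 3, 5, 15, 53, 159, 265, 795
Sum = 1 + 3 + 5 + 15 + 53 + 159 + 265 + 795 = 1296

σ(795) = 1296


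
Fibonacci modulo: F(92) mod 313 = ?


F(k) mod 313 for k=1..92:
1, 1, 2, 3, 5, 8, 13, 21, 34, 55, 89, 144, 233, 64, 297, 48, 32, 80, 112, 192, 304, 183, 174, 44, 218, 262, 167, 116, 283, 86, 56, 142, 198, 27, 225, 252, 164, 103, 267, 57, 11, 68, 79, 147, 226, 60, 286, 33, 6, 39, 45, 84, 129, 213, 29, 242, 271, 200, 158, 45, 203, 248, 138, 73, 211, 284, 182, 153, 22, 175, 197, 59, 256, 2, 258, 260, 205, 152, 44, 196, 240, 123, 50, 173, 223, 83, 306, 76, 69, 145, 214, 46
F(92) mod 313 = 46


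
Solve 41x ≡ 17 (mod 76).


GCD(41, 76) = 1, unique solution
a^(-1) mod 76 = 13
x = 13 * 17 mod 76 = 69

x ≡ 69 (mod 76)


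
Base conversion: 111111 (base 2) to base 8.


111111 (base 2) = 63 (decimal)
63 (decimal) = 77 (base 8)


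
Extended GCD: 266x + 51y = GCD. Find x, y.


Tabular extended Euclidean (each row: r = 266*s + 51*t):
r=266, s=1, t=0
r=51, s=0, t=1
q=5: r=11, s=1, t=-5   [266*(1) + 51*(-5) = 11]
q=4: r=7, s=-4, t=21   [266*(-4) + 51*(21) = 7]
q=1: r=4, s=5, t=-26   [266*(5) + 51*(-26) = 4]
q=1: r=3, s=-9, t=47   [266*(-9) + 51*(47) = 3]
q=1: r=1, s=14, t=-73   [266*(14) + 51*(-73) = 1]
q=3: r=0, s=-51, t=266   [266*(-51) + 51*(266) = 0]
GCD = 1; from the row with r=1: x=14, y=-73
Check: 266*(14) + 51*(-73) = 3724 - 3723 = 1

GCD = 1, x = 14, y = -73


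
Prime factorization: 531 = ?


531 / 3 = 177
177 / 3 = 59
59 / 59 = 1
531 = 3^2 × 59


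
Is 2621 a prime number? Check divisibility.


Check divisors up to sqrt(2621) = 51.1957
No divisors found.
2621 is prime.

Yes, 2621 is prime


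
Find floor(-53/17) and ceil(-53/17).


-53/17 = -3.1176
floor = -4
ceil = -3

floor = -4, ceil = -3


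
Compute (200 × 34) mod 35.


200 × 34 = 6800
6800 mod 35 = 10


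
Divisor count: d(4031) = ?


4031 = 29^1 × 139^1
d(4031) = (1+1) × (1+1) = 4

4 divisors


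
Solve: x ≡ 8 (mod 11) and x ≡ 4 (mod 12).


M = 11*12 = 132
M1 = M/11 = 12, M2 = M/12 = 11
M1^(-1) mod 11 = 1, M2^(-1) mod 12 = 11
x = 8*12*1 + 4*11*11 = 580
580 mod 132 = 52
Check: 52 mod 11 = 8 ✓, 52 mod 12 = 4 ✓

x ≡ 52 (mod 132)


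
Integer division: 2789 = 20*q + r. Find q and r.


2789 = 20 * 139 + 9
Check: 2780 + 9 = 2789

q = 139, r = 9


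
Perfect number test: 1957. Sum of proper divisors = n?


Proper divisors of 1957: 1, 19, 103
Sum = 1 + 19 + 103 = 123

No, 1957 is not perfect (123 ≠ 1957)


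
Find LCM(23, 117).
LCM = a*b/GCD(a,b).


GCD(23, 117) = 1
LCM = 23*117/1 = 2691/1 = 2691

LCM = 2691


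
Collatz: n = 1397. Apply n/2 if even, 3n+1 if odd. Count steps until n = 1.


1397 → 4192 → 2096 → 1048 → 524 → 262 → 131 → 394 → 197 → 592 → 296 → 148 → 74 → 37 → 112 → 56 → 28 → 14 → 7 → 22 → 11 → 34 → 17 → 52 → 26 → 13 → 40 → 20 → 10 → 5 → 16 → 8 → 4 → 2 → 1
Total steps = 34

34 steps


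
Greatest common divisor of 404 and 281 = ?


404 = 1 * 281 + 123
281 = 2 * 123 + 35
123 = 3 * 35 + 18
35 = 1 * 18 + 17
18 = 1 * 17 + 1
17 = 17 * 1 + 0
GCD = 1


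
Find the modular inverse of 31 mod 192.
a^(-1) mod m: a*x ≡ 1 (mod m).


Use the extended Euclidean algorithm on (192, 31); each row r = 192*s + 31*t:
r=192, s=1, t=0
r=31, s=0, t=1
q=6: r=6, s=1, t=-6   [192*(1) + 31*(-6) = 6]
q=5: r=1, s=-5, t=31   [192*(-5) + 31*(31) = 1]
q=6: r=0, s=31, t=-192   [192*(31) + 31*(-192) = 0]
GCD = 1 with t = 31, so 31*(31) ≡ 1 (mod 192)
Inverse = 31 mod 192 = 31
Check: 31 * 31 = 961 ≡ 1 (mod 192)

31^(-1) ≡ 31 (mod 192)


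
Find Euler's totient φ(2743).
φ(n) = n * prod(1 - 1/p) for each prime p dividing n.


2743 = 13 × 211
Prime factors: 13, 211
φ(2743) = 2743 × (1-1/13) × (1-1/211)
= 2743 × 12/13 × 210/211 = 2520

φ(2743) = 2520


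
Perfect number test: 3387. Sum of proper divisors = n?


Proper divisors of 3387: 1, 3, 1129
Sum = 1 + 3 + 1129 = 1133

No, 3387 is not perfect (1133 ≠ 3387)


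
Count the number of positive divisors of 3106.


3106 = 2^1 × 1553^1
d(3106) = (1+1) × (1+1) = 4

4 divisors


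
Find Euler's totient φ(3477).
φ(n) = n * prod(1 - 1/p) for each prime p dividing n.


3477 = 3 × 19 × 61
Prime factors: 3, 19, 61
φ(3477) = 3477 × (1-1/3) × (1-1/19) × (1-1/61)
= 3477 × 2/3 × 18/19 × 60/61 = 2160

φ(3477) = 2160


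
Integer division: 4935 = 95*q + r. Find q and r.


4935 = 95 * 51 + 90
Check: 4845 + 90 = 4935

q = 51, r = 90


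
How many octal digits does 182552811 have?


182552811 in base 8 = 1270304353
Number of digits = 10

10 digits (base 8)


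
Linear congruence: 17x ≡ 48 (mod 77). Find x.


GCD(17, 77) = 1, unique solution
a^(-1) mod 77 = 68
x = 68 * 48 mod 77 = 30

x ≡ 30 (mod 77)


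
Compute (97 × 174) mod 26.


97 × 174 = 16878
16878 mod 26 = 4


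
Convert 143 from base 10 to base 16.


143 (base 10) = 143 (decimal)
143 (decimal) = 8F (base 16)


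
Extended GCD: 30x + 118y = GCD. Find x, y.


Tabular extended Euclidean (each row: r = 30*s + 118*t):
r=30, s=1, t=0
r=118, s=0, t=1
q=0: r=30, s=1, t=0   [30*(1) + 118*(0) = 30]
q=3: r=28, s=-3, t=1   [30*(-3) + 118*(1) = 28]
q=1: r=2, s=4, t=-1   [30*(4) + 118*(-1) = 2]
q=14: r=0, s=-59, t=15   [30*(-59) + 118*(15) = 0]
GCD = 2; from the row with r=2: x=4, y=-1
Check: 30*(4) + 118*(-1) = 120 - 118 = 2

GCD = 2, x = 4, y = -1


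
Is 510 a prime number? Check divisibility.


510 / 2 = 255 (exact division)
510 is NOT prime.

No, 510 is not prime


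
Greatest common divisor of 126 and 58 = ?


126 = 2 * 58 + 10
58 = 5 * 10 + 8
10 = 1 * 8 + 2
8 = 4 * 2 + 0
GCD = 2


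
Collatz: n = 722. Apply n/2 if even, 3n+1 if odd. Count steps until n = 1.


722 → 361 → 1084 → 542 → 271 → 814 → 407 → 1222 → 611 → 1834 → 917 → 2752 → 1376 → 688 → 344 → 172 → 86 → 43 → 130 → 65 → 196 → 98 → 49 → 148 → 74 → 37 → 112 → 56 → 28 → 14 → 7 → 22 → 11 → 34 → 17 → 52 → 26 → 13 → 40 → 20 → 10 → 5 → 16 → 8 → 4 → 2 → 1
Total steps = 46

46 steps


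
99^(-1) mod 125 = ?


Use the extended Euclidean algorithm on (125, 99); each row r = 125*s + 99*t:
r=125, s=1, t=0
r=99, s=0, t=1
q=1: r=26, s=1, t=-1   [125*(1) + 99*(-1) = 26]
q=3: r=21, s=-3, t=4   [125*(-3) + 99*(4) = 21]
q=1: r=5, s=4, t=-5   [125*(4) + 99*(-5) = 5]
q=4: r=1, s=-19, t=24   [125*(-19) + 99*(24) = 1]
q=5: r=0, s=99, t=-125   [125*(99) + 99*(-125) = 0]
GCD = 1 with t = 24, so 99*(24) ≡ 1 (mod 125)
Inverse = 24 mod 125 = 24
Check: 99 * 24 = 2376 ≡ 1 (mod 125)

99^(-1) ≡ 24 (mod 125)


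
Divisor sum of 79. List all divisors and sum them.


Divisors of 79: 1, 79
Sum = 1 + 79 = 80

σ(79) = 80


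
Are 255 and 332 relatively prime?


Euclidean algorithm:
332 = 1 * 255 + 77
255 = 3 * 77 + 24
77 = 3 * 24 + 5
24 = 4 * 5 + 4
5 = 1 * 4 + 1
4 = 4 * 1 + 0
GCD(255, 332) = 1

Yes, coprime (GCD = 1)


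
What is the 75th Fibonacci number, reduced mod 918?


F(k) mod 918 for k=1..75:
1, 1, 2, 3, 5, 8, 13, 21, 34, 55, 89, 144, 233, 377, 610, 69, 679, 748, 509, 339, 848, 269, 199, 468, 667, 217, 884, 183, 149, 332, 481, 813, 376, 271, 647, 0, 647, 647, 376, 105, 481, 586, 149, 735, 884, 701, 667, 450, 199, 649, 848, 579, 509, 170, 679, 849, 610, 541, 233, 774, 89, 863, 34, 897, 13, 910, 5, 915, 2, 917, 1, 0, 1, 1, 2
F(75) mod 918 = 2


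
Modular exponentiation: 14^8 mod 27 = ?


14^1 mod 27 = 14
14^2 mod 27 = 7
14^3 mod 27 = 17
14^4 mod 27 = 22
14^5 mod 27 = 11
14^6 mod 27 = 19
14^7 mod 27 = 23
14^8 mod 27 = 25


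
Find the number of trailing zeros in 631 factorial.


floor(631/5) = 126
floor(631/25) = 25
floor(631/125) = 5
floor(631/625) = 1
Total = 157

157 trailing zeros


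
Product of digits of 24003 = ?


2 × 4 × 0 × 0 × 3 = 0


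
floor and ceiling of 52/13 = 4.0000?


52/13 = 4.0000
floor = 4
ceil = 4

floor = 4, ceil = 4


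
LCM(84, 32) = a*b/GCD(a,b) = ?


GCD(84, 32) = 4
LCM = 84*32/4 = 2688/4 = 672

LCM = 672


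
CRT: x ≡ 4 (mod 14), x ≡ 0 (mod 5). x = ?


M = 14*5 = 70
M1 = M/14 = 5, M2 = M/5 = 14
M1^(-1) mod 14 = 3, M2^(-1) mod 5 = 4
x = 4*5*3 + 0*14*4 = 60
60 mod 70 = 60
Check: 60 mod 14 = 4 ✓, 60 mod 5 = 0 ✓

x ≡ 60 (mod 70)


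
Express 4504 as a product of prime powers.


4504 / 2 = 2252
2252 / 2 = 1126
1126 / 2 = 563
563 / 563 = 1
4504 = 2^3 × 563


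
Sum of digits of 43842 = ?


4 + 3 + 8 + 4 + 2 = 21


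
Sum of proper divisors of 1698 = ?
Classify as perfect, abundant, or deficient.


Proper divisors: 1, 2, 3, 6, 283, 566, 849
Sum = 1 + 2 + 3 + 6 + 283 + 566 + 849 = 1710
1710 > 1698 → abundant

s(1698) = 1710 (abundant)


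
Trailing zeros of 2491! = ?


floor(2491/5) = 498
floor(2491/25) = 99
floor(2491/125) = 19
floor(2491/625) = 3
Total = 619

619 trailing zeros


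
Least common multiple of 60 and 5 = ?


GCD(60, 5) = 5
LCM = 60*5/5 = 300/5 = 60

LCM = 60


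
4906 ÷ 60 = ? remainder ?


4906 = 60 * 81 + 46
Check: 4860 + 46 = 4906

q = 81, r = 46


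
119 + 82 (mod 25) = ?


119 + 82 = 201
201 mod 25 = 1


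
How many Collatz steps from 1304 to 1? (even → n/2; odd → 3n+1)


1304 → 652 → 326 → 163 → 490 → 245 → 736 → 368 → 184 → 92 → 46 → 23 → 70 → 35 → 106 → 53 → 160 → 80 → 40 → 20 → 10 → 5 → 16 → 8 → 4 → 2 → 1
Total steps = 26

26 steps


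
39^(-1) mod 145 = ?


Use the extended Euclidean algorithm on (145, 39); each row r = 145*s + 39*t:
r=145, s=1, t=0
r=39, s=0, t=1
q=3: r=28, s=1, t=-3   [145*(1) + 39*(-3) = 28]
q=1: r=11, s=-1, t=4   [145*(-1) + 39*(4) = 11]
q=2: r=6, s=3, t=-11   [145*(3) + 39*(-11) = 6]
q=1: r=5, s=-4, t=15   [145*(-4) + 39*(15) = 5]
q=1: r=1, s=7, t=-26   [145*(7) + 39*(-26) = 1]
q=5: r=0, s=-39, t=145   [145*(-39) + 39*(145) = 0]
GCD = 1 with t = -26, so 39*(-26) ≡ 1 (mod 145)
Inverse = -26 mod 145 = 119
Check: 39 * 119 = 4641 ≡ 1 (mod 145)

39^(-1) ≡ 119 (mod 145)


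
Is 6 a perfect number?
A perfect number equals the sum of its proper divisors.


Proper divisors of 6: 1, 2, 3
Sum = 1 + 2 + 3 = 6

Yes, 6 is perfect (6 = 6)


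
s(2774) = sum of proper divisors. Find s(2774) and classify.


Proper divisors: 1, 2, 19, 38, 73, 146, 1387
Sum = 1 + 2 + 19 + 38 + 73 + 146 + 1387 = 1666
1666 < 2774 → deficient

s(2774) = 1666 (deficient)


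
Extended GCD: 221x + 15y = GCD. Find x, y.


Tabular extended Euclidean (each row: r = 221*s + 15*t):
r=221, s=1, t=0
r=15, s=0, t=1
q=14: r=11, s=1, t=-14   [221*(1) + 15*(-14) = 11]
q=1: r=4, s=-1, t=15   [221*(-1) + 15*(15) = 4]
q=2: r=3, s=3, t=-44   [221*(3) + 15*(-44) = 3]
q=1: r=1, s=-4, t=59   [221*(-4) + 15*(59) = 1]
q=3: r=0, s=15, t=-221   [221*(15) + 15*(-221) = 0]
GCD = 1; from the row with r=1: x=-4, y=59
Check: 221*(-4) + 15*(59) = -884 + 885 = 1

GCD = 1, x = -4, y = 59


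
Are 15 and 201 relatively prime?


Euclidean algorithm:
201 = 13 * 15 + 6
15 = 2 * 6 + 3
6 = 2 * 3 + 0
GCD(15, 201) = 3

No, not coprime (GCD = 3)


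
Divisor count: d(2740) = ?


2740 = 2^2 × 5^1 × 137^1
d(2740) = (2+1) × (1+1) × (1+1) = 12

12 divisors


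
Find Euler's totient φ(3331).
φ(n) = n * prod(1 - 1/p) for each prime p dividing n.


3331 = 3331
Prime factors: 3331
φ(3331) = 3331 × (1-1/3331)
= 3331 × 3330/3331 = 3330

φ(3331) = 3330


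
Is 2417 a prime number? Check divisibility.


Check divisors up to sqrt(2417) = 49.1630
No divisors found.
2417 is prime.

Yes, 2417 is prime


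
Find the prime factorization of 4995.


4995 / 3 = 1665
1665 / 3 = 555
555 / 3 = 185
185 / 5 = 37
37 / 37 = 1
4995 = 3^3 × 5 × 37


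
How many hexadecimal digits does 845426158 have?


845426158 in base 16 = 32642DEE
Number of digits = 8

8 digits (base 16)


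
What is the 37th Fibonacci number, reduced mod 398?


F(k) mod 398 for k=1..37:
1, 1, 2, 3, 5, 8, 13, 21, 34, 55, 89, 144, 233, 377, 212, 191, 5, 196, 201, 397, 200, 199, 1, 200, 201, 3, 204, 207, 13, 220, 233, 55, 288, 343, 233, 178, 13
F(37) mod 398 = 13


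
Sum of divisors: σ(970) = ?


Divisors of 970: 1, 2, 5, 10, 97, 194, 485, 970
Sum = 1 + 2 + 5 + 10 + 97 + 194 + 485 + 970 = 1764

σ(970) = 1764


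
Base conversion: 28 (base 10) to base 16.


28 (base 10) = 28 (decimal)
28 (decimal) = 1C (base 16)


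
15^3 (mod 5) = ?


15^1 mod 5 = 0
15^2 mod 5 = 0
15^3 mod 5 = 0


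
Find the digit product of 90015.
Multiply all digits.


9 × 0 × 0 × 1 × 5 = 0


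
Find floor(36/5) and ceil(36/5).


36/5 = 7.2000
floor = 7
ceil = 8

floor = 7, ceil = 8


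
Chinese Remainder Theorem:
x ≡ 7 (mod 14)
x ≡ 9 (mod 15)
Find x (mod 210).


M = 14*15 = 210
M1 = M/14 = 15, M2 = M/15 = 14
M1^(-1) mod 14 = 1, M2^(-1) mod 15 = 14
x = 7*15*1 + 9*14*14 = 1869
1869 mod 210 = 189
Check: 189 mod 14 = 7 ✓, 189 mod 15 = 9 ✓

x ≡ 189 (mod 210)


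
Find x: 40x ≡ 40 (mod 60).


GCD(40, 60) = 20 divides 40
Divide: 2x ≡ 2 (mod 3)
x ≡ 1 (mod 3)


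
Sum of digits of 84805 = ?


8 + 4 + 8 + 0 + 5 = 25


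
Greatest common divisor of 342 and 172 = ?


342 = 1 * 172 + 170
172 = 1 * 170 + 2
170 = 85 * 2 + 0
GCD = 2


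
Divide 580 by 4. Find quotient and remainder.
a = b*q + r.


580 = 4 * 145 + 0
Check: 580 + 0 = 580

q = 145, r = 0


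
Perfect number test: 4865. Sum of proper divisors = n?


Proper divisors of 4865: 1, 5, 7, 35, 139, 695, 973
Sum = 1 + 5 + 7 + 35 + 139 + 695 + 973 = 1855

No, 4865 is not perfect (1855 ≠ 4865)


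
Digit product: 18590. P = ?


1 × 8 × 5 × 9 × 0 = 0


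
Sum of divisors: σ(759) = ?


Divisors of 759: 1, 3, 11, 23, 33, 69, 253, 759
Sum = 1 + 3 + 11 + 23 + 33 + 69 + 253 + 759 = 1152

σ(759) = 1152


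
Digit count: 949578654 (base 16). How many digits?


949578654 in base 16 = 38996B9E
Number of digits = 8

8 digits (base 16)


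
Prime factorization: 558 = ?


558 / 2 = 279
279 / 3 = 93
93 / 3 = 31
31 / 31 = 1
558 = 2 × 3^2 × 31


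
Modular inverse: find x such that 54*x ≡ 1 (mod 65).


Use the extended Euclidean algorithm on (65, 54); each row r = 65*s + 54*t:
r=65, s=1, t=0
r=54, s=0, t=1
q=1: r=11, s=1, t=-1   [65*(1) + 54*(-1) = 11]
q=4: r=10, s=-4, t=5   [65*(-4) + 54*(5) = 10]
q=1: r=1, s=5, t=-6   [65*(5) + 54*(-6) = 1]
q=10: r=0, s=-54, t=65   [65*(-54) + 54*(65) = 0]
GCD = 1 with t = -6, so 54*(-6) ≡ 1 (mod 65)
Inverse = -6 mod 65 = 59
Check: 54 * 59 = 3186 ≡ 1 (mod 65)

54^(-1) ≡ 59 (mod 65)


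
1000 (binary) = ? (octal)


1000 (base 2) = 8 (decimal)
8 (decimal) = 10 (base 8)


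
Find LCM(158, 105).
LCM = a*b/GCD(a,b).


GCD(158, 105) = 1
LCM = 158*105/1 = 16590/1 = 16590

LCM = 16590


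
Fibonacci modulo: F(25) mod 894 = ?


F(k) mod 894 for k=1..25:
1, 1, 2, 3, 5, 8, 13, 21, 34, 55, 89, 144, 233, 377, 610, 93, 703, 796, 605, 507, 218, 725, 49, 774, 823
F(25) mod 894 = 823


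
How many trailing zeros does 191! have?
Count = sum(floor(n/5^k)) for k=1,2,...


floor(191/5) = 38
floor(191/25) = 7
floor(191/125) = 1
Total = 46

46 trailing zeros


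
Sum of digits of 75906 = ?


7 + 5 + 9 + 0 + 6 = 27


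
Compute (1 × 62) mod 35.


1 × 62 = 62
62 mod 35 = 27


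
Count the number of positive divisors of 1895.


1895 = 5^1 × 379^1
d(1895) = (1+1) × (1+1) = 4

4 divisors


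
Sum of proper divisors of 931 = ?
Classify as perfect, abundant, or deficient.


Proper divisors: 1, 7, 19, 49, 133
Sum = 1 + 7 + 19 + 49 + 133 = 209
209 < 931 → deficient

s(931) = 209 (deficient)


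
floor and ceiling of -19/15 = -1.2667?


-19/15 = -1.2667
floor = -2
ceil = -1

floor = -2, ceil = -1


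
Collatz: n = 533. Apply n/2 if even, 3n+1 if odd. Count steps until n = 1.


533 → 1600 → 800 → 400 → 200 → 100 → 50 → 25 → 76 → 38 → 19 → 58 → 29 → 88 → 44 → 22 → 11 → 34 → 17 → 52 → 26 → 13 → 40 → 20 → 10 → 5 → 16 → 8 → 4 → 2 → 1
Total steps = 30

30 steps


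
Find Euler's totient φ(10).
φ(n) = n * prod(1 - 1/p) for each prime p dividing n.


10 = 2 × 5
Prime factors: 2, 5
φ(10) = 10 × (1-1/2) × (1-1/5)
= 10 × 1/2 × 4/5 = 4

φ(10) = 4


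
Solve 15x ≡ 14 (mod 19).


GCD(15, 19) = 1, unique solution
a^(-1) mod 19 = 14
x = 14 * 14 mod 19 = 6

x ≡ 6 (mod 19)


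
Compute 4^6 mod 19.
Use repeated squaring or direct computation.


4^1 mod 19 = 4
4^2 mod 19 = 16
4^3 mod 19 = 7
4^4 mod 19 = 9
4^5 mod 19 = 17
4^6 mod 19 = 11


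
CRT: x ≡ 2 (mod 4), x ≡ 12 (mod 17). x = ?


M = 4*17 = 68
M1 = M/4 = 17, M2 = M/17 = 4
M1^(-1) mod 4 = 1, M2^(-1) mod 17 = 13
x = 2*17*1 + 12*4*13 = 658
658 mod 68 = 46
Check: 46 mod 4 = 2 ✓, 46 mod 17 = 12 ✓

x ≡ 46 (mod 68)


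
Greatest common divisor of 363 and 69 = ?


363 = 5 * 69 + 18
69 = 3 * 18 + 15
18 = 1 * 15 + 3
15 = 5 * 3 + 0
GCD = 3


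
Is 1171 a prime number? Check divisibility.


Check divisors up to sqrt(1171) = 34.2199
No divisors found.
1171 is prime.

Yes, 1171 is prime


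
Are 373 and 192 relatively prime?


Euclidean algorithm:
373 = 1 * 192 + 181
192 = 1 * 181 + 11
181 = 16 * 11 + 5
11 = 2 * 5 + 1
5 = 5 * 1 + 0
GCD(373, 192) = 1

Yes, coprime (GCD = 1)


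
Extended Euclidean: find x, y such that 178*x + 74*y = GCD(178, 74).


Tabular extended Euclidean (each row: r = 178*s + 74*t):
r=178, s=1, t=0
r=74, s=0, t=1
q=2: r=30, s=1, t=-2   [178*(1) + 74*(-2) = 30]
q=2: r=14, s=-2, t=5   [178*(-2) + 74*(5) = 14]
q=2: r=2, s=5, t=-12   [178*(5) + 74*(-12) = 2]
q=7: r=0, s=-37, t=89   [178*(-37) + 74*(89) = 0]
GCD = 2; from the row with r=2: x=5, y=-12
Check: 178*(5) + 74*(-12) = 890 - 888 = 2

GCD = 2, x = 5, y = -12


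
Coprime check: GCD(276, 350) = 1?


Euclidean algorithm:
350 = 1 * 276 + 74
276 = 3 * 74 + 54
74 = 1 * 54 + 20
54 = 2 * 20 + 14
20 = 1 * 14 + 6
14 = 2 * 6 + 2
6 = 3 * 2 + 0
GCD(276, 350) = 2

No, not coprime (GCD = 2)


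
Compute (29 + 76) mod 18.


29 + 76 = 105
105 mod 18 = 15


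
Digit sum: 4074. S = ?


4 + 0 + 7 + 4 = 15


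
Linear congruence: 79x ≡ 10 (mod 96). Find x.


GCD(79, 96) = 1, unique solution
a^(-1) mod 96 = 79
x = 79 * 10 mod 96 = 22

x ≡ 22 (mod 96)


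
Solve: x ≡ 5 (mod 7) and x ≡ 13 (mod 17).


M = 7*17 = 119
M1 = M/7 = 17, M2 = M/17 = 7
M1^(-1) mod 7 = 5, M2^(-1) mod 17 = 5
x = 5*17*5 + 13*7*5 = 880
880 mod 119 = 47
Check: 47 mod 7 = 5 ✓, 47 mod 17 = 13 ✓

x ≡ 47 (mod 119)


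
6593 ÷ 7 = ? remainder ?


6593 = 7 * 941 + 6
Check: 6587 + 6 = 6593

q = 941, r = 6


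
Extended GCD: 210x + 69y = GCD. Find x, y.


Tabular extended Euclidean (each row: r = 210*s + 69*t):
r=210, s=1, t=0
r=69, s=0, t=1
q=3: r=3, s=1, t=-3   [210*(1) + 69*(-3) = 3]
q=23: r=0, s=-23, t=70   [210*(-23) + 69*(70) = 0]
GCD = 3; from the row with r=3: x=1, y=-3
Check: 210*(1) + 69*(-3) = 210 - 207 = 3

GCD = 3, x = 1, y = -3


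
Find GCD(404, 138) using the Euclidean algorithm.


404 = 2 * 138 + 128
138 = 1 * 128 + 10
128 = 12 * 10 + 8
10 = 1 * 8 + 2
8 = 4 * 2 + 0
GCD = 2


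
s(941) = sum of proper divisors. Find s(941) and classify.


Proper divisors: 1
Sum = 1 = 1
1 < 941 → deficient

s(941) = 1 (deficient)


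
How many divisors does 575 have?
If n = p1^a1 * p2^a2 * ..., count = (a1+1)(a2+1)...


575 = 5^2 × 23^1
d(575) = (2+1) × (1+1) = 6

6 divisors


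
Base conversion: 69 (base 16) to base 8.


69 (base 16) = 105 (decimal)
105 (decimal) = 151 (base 8)


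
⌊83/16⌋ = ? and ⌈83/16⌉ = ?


83/16 = 5.1875
floor = 5
ceil = 6

floor = 5, ceil = 6


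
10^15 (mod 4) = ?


10^1 mod 4 = 2
10^2 mod 4 = 0
10^3 mod 4 = 0
10^4 mod 4 = 0
10^5 mod 4 = 0
10^6 mod 4 = 0
10^7 mod 4 = 0
10^8 mod 4 = 0
10^9 mod 4 = 0
10^10 mod 4 = 0
10^11 mod 4 = 0
10^12 mod 4 = 0
10^13 mod 4 = 0
10^14 mod 4 = 0
10^15 mod 4 = 0


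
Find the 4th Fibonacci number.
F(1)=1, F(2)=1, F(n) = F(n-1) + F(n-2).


Sequence: 1, 1, 2, 3
F(4) = 3


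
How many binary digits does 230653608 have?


230653608 in base 2 = 1101101111110111111010101000
Number of digits = 28

28 digits (base 2)


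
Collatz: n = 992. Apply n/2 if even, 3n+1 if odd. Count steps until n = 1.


992 → 496 → 248 → 124 → 62 → 31 → 94 → 47 → 142 → 71 → 214 → 107 → 322 → 161 → 484 → 242 → 121 → 364 → 182 → 91 → 274 → 137 → 412 → 206 → 103 → 310 → 155 → 466 → 233 → 700 → 350 → 175 → 526 → 263 → 790 → 395 → 1186 → 593 → 1780 → 890 → 445 → 1336 → 668 → 334 → 167 → 502 → 251 → 754 → 377 → 1132 → 566 → 283 → 850 → 425 → 1276 → 638 → 319 → 958 → 479 → 1438 → 719 → 2158 → 1079 → 3238 → 1619 → 4858 → 2429 → 7288 → 3644 → 1822 → 911 → 2734 → 1367 → 4102 → 2051 → 6154 → 3077 → 9232 → 4616 → 2308 → 1154 → 577 → 1732 → 866 → 433 → 1300 → 650 → 325 → 976 → 488 → 244 → 122 → 61 → 184 → 92 → 46 → 23 → 70 → 35 → 106 → 53 → 160 → 80 → 40 → 20 → 10 → 5 → 16 → 8 → 4 → 2 → 1
Total steps = 111

111 steps


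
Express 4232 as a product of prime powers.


4232 / 2 = 2116
2116 / 2 = 1058
1058 / 2 = 529
529 / 23 = 23
23 / 23 = 1
4232 = 2^3 × 23^2


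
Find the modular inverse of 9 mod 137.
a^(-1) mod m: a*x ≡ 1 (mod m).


Use the extended Euclidean algorithm on (137, 9); each row r = 137*s + 9*t:
r=137, s=1, t=0
r=9, s=0, t=1
q=15: r=2, s=1, t=-15   [137*(1) + 9*(-15) = 2]
q=4: r=1, s=-4, t=61   [137*(-4) + 9*(61) = 1]
q=2: r=0, s=9, t=-137   [137*(9) + 9*(-137) = 0]
GCD = 1 with t = 61, so 9*(61) ≡ 1 (mod 137)
Inverse = 61 mod 137 = 61
Check: 9 * 61 = 549 ≡ 1 (mod 137)

9^(-1) ≡ 61 (mod 137)


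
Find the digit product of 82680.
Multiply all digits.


8 × 2 × 6 × 8 × 0 = 0


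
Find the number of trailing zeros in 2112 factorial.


floor(2112/5) = 422
floor(2112/25) = 84
floor(2112/125) = 16
floor(2112/625) = 3
Total = 525

525 trailing zeros


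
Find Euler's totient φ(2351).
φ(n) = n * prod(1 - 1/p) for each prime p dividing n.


2351 = 2351
Prime factors: 2351
φ(2351) = 2351 × (1-1/2351)
= 2351 × 2350/2351 = 2350

φ(2351) = 2350


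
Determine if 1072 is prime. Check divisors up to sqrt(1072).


1072 / 2 = 536 (exact division)
1072 is NOT prime.

No, 1072 is not prime


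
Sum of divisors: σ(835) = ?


Divisors of 835: 1, 5, 167, 835
Sum = 1 + 5 + 167 + 835 = 1008

σ(835) = 1008


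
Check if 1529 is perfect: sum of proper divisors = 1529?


Proper divisors of 1529: 1, 11, 139
Sum = 1 + 11 + 139 = 151

No, 1529 is not perfect (151 ≠ 1529)


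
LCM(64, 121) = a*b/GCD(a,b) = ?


GCD(64, 121) = 1
LCM = 64*121/1 = 7744/1 = 7744

LCM = 7744


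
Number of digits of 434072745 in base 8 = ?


434072745 in base 8 = 3167666251
Number of digits = 10

10 digits (base 8)


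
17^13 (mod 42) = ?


17^1 mod 42 = 17
17^2 mod 42 = 37
17^3 mod 42 = 41
17^4 mod 42 = 25
17^5 mod 42 = 5
17^6 mod 42 = 1
17^7 mod 42 = 17
17^8 mod 42 = 37
17^9 mod 42 = 41
17^10 mod 42 = 25
17^11 mod 42 = 5
17^12 mod 42 = 1
17^13 mod 42 = 17


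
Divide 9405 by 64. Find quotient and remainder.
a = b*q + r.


9405 = 64 * 146 + 61
Check: 9344 + 61 = 9405

q = 146, r = 61


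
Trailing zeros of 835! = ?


floor(835/5) = 167
floor(835/25) = 33
floor(835/125) = 6
floor(835/625) = 1
Total = 207

207 trailing zeros


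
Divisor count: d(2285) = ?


2285 = 5^1 × 457^1
d(2285) = (1+1) × (1+1) = 4

4 divisors


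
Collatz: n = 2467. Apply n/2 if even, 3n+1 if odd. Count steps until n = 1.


2467 → 7402 → 3701 → 11104 → 5552 → 2776 → 1388 → 694 → 347 → 1042 → 521 → 1564 → 782 → 391 → 1174 → 587 → 1762 → 881 → 2644 → 1322 → 661 → 1984 → 992 → 496 → 248 → 124 → 62 → 31 → 94 → 47 → 142 → 71 → 214 → 107 → 322 → 161 → 484 → 242 → 121 → 364 → 182 → 91 → 274 → 137 → 412 → 206 → 103 → 310 → 155 → 466 → 233 → 700 → 350 → 175 → 526 → 263 → 790 → 395 → 1186 → 593 → 1780 → 890 → 445 → 1336 → 668 → 334 → 167 → 502 → 251 → 754 → 377 → 1132 → 566 → 283 → 850 → 425 → 1276 → 638 → 319 → 958 → 479 → 1438 → 719 → 2158 → 1079 → 3238 → 1619 → 4858 → 2429 → 7288 → 3644 → 1822 → 911 → 2734 → 1367 → 4102 → 2051 → 6154 → 3077 → 9232 → 4616 → 2308 → 1154 → 577 → 1732 → 866 → 433 → 1300 → 650 → 325 → 976 → 488 → 244 → 122 → 61 → 184 → 92 → 46 → 23 → 70 → 35 → 106 → 53 → 160 → 80 → 40 → 20 → 10 → 5 → 16 → 8 → 4 → 2 → 1
Total steps = 133

133 steps
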